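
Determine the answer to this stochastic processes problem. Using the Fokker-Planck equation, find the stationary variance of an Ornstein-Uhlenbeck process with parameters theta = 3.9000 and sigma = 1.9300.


Stationary variance = sigma^2 / (2*theta)
= 1.9300^2 / (2*3.9000)
= 3.7249 / 7.8000
= 0.4776

0.4776


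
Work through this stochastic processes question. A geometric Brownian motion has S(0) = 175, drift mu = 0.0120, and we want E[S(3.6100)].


E[S(t)] = S(0) * exp(mu * t)
= 175 * exp(0.0120 * 3.6100)
= 175 * 1.0443
= 182.7476

182.7476


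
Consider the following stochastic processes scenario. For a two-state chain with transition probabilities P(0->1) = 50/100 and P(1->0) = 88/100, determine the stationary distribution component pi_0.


Stationary distribution: pi_0 = p10/(p01+p10), pi_1 = p01/(p01+p10)
p01 = 0.5000, p10 = 0.8800
pi_0 = 0.6377

0.6377


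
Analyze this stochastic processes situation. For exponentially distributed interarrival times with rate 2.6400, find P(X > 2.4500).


P(X > t) = exp(-lambda * t)
= exp(-2.6400 * 2.4500)
= exp(-6.4680) = 0.0016

0.0016


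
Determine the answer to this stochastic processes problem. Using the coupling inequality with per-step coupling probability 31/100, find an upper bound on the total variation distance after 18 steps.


TV distance bound <= (1-delta)^n
= (1 - 0.3100)^18
= 0.6900^18
= 0.0013

0.0013


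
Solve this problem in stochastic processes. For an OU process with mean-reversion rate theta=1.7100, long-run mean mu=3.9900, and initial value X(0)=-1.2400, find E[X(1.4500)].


E[X(t)] = mu + (X(0) - mu)*exp(-theta*t)
= 3.9900 + (-1.2400 - 3.9900)*exp(-1.7100*1.4500)
= 3.9900 + -5.2300 * 0.0838
= 3.5518

3.5518


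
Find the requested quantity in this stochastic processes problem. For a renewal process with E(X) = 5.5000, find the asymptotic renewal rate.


Long-run renewal rate = 1/E(X)
= 1/5.5000
= 0.1818

0.1818


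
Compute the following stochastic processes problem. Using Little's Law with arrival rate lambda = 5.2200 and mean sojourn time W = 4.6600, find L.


Little's Law: L = lambda * W
= 5.2200 * 4.6600
= 24.3252

24.3252


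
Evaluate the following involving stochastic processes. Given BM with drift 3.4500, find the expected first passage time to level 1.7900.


Expected first passage time = a/mu
= 1.7900/3.4500
= 0.5188

0.5188


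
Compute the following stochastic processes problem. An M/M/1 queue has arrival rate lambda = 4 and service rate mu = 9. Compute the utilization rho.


rho = lambda/mu
= 4/9
= 0.4444

0.4444


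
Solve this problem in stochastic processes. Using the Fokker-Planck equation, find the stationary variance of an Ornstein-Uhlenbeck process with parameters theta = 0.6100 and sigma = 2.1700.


Stationary variance = sigma^2 / (2*theta)
= 2.1700^2 / (2*0.6100)
= 4.7089 / 1.2200
= 3.8598

3.8598


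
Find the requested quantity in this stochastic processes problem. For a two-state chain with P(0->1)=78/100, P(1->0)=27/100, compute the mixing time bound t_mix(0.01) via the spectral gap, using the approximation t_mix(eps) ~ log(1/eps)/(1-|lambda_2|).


lambda_2 = |1 - p01 - p10| = |1 - 0.7800 - 0.2700| = 0.0500
t_mix ~ log(1/eps)/(1 - |lambda_2|)
= log(100)/(1 - 0.0500) = 4.6052/0.9500
= 4.8475

4.8475


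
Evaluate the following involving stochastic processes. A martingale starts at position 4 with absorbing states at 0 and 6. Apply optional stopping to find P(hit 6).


By optional stopping theorem: E(M at tau) = M(0) = 4
P(hit 6)*6 + P(hit 0)*0 = 4
P(hit 6) = (4 - 0)/(6 - 0) = 2/3 = 0.6667

0.6667


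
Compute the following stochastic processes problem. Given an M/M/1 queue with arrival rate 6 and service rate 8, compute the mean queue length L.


rho = 6/8 = 0.7500
L = rho/(1-rho)
= 0.7500/0.2500
= 3.0000

3.0000


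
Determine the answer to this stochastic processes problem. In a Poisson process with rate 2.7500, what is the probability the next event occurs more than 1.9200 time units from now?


P(X > t) = exp(-lambda * t)
= exp(-2.7500 * 1.9200)
= exp(-5.2800) = 0.0051

0.0051


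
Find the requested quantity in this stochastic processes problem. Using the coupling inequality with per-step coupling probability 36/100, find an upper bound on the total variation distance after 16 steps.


TV distance bound <= (1-delta)^n
= (1 - 0.3600)^16
= 0.6400^16
= 7.9228e-04

7.9228e-04


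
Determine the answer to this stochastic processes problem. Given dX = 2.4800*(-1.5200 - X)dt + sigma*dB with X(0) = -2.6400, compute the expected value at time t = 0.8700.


E[X(t)] = mu + (X(0) - mu)*exp(-theta*t)
= -1.5200 + (-2.6400 - -1.5200)*exp(-2.4800*0.8700)
= -1.5200 + -1.1200 * 0.1156
= -1.6495

-1.6495


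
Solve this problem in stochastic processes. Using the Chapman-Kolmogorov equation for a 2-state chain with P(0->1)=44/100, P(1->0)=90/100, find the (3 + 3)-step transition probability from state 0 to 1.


P^6 = P^3 * P^3
Computing via matrix multiplication of the transition matrix.
Entry (0,1) of P^6 = 0.3279

0.3279


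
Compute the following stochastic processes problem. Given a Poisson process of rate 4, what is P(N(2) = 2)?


P(N(t)=k) = (lambda*t)^k * exp(-lambda*t) / k!
lambda*t = 8
= 8^2 * exp(-8) / 2!
= 64 * 3.3546e-04 / 2
= 0.0107

0.0107


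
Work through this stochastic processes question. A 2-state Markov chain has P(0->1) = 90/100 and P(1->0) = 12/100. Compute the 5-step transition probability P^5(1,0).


Computing P^5 by matrix multiplication.
P = [[0.1000, 0.9000], [0.1200, 0.8800]]
After raising P to the power 5:
P^5(1,0) = 0.1176

0.1176


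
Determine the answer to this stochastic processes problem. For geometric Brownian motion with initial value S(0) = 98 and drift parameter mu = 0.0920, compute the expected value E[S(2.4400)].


E[S(t)] = S(0) * exp(mu * t)
= 98 * exp(0.0920 * 2.4400)
= 98 * 1.2517
= 122.6638

122.6638


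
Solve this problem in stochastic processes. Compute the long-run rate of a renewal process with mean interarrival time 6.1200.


Long-run renewal rate = 1/E(X)
= 1/6.1200
= 0.1634

0.1634


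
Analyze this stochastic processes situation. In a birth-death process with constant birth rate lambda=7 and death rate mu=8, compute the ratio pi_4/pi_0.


For birth-death process, pi_n/pi_0 = (lambda/mu)^n
= (7/8)^4
= 0.5862

0.5862


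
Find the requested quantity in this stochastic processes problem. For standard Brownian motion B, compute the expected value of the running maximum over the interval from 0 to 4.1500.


E(max B(s)) = sqrt(2t/pi)
= sqrt(2*4.1500/pi)
= sqrt(2.6420)
= 1.6254

1.6254


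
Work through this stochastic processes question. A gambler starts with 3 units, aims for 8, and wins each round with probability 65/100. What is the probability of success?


Gambler's ruin formula:
r = q/p = 0.3500/0.6500 = 0.5385
P(win) = (1 - r^i)/(1 - r^N)
= (1 - 0.5385^3)/(1 - 0.5385^8)
= 0.8499

0.8499


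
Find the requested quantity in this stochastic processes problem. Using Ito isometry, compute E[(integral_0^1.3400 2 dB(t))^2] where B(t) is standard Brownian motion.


By Ito isometry: E[(int f dB)^2] = int f^2 dt
= 2^2 * 1.3400
= 4 * 1.3400 = 5.3600

5.3600


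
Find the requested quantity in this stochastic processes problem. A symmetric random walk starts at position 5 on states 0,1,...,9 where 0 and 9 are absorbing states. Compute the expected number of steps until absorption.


For symmetric RW on 0,...,N with absorbing barriers, E(i) = i*(N-i)
E(5) = 5 * 4 = 20

20


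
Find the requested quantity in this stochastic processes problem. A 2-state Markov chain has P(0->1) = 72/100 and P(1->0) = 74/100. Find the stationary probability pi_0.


Stationary distribution: pi_0 = p10/(p01+p10), pi_1 = p01/(p01+p10)
p01 = 0.7200, p10 = 0.7400
pi_0 = 0.5068

0.5068


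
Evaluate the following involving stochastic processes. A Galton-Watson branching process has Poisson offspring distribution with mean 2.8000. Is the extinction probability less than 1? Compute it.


Since mu = 2.8000 > 1, extinction prob q < 1.
Solve s = exp(mu*(s-1)) iteratively.
q = 0.0750

0.0750


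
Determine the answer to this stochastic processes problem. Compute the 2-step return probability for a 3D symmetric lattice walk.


P(return in 2 steps) = P(reverse first step) = 1/(2d)
= 1/6
= 0.1667

0.1667


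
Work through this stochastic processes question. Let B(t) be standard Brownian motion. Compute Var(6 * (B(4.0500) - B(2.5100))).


Var(alpha*(B(t)-B(s))) = alpha^2 * (t-s)
= 6^2 * (4.0500 - 2.5100)
= 36 * 1.5400
= 55.4400

55.4400


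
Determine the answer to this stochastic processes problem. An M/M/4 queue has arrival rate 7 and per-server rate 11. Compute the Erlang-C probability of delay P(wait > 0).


a = lambda/mu = 0.6364
rho = a/c = 0.1591
Erlang-C formula applied:
C(c,a) = 0.0043

0.0043


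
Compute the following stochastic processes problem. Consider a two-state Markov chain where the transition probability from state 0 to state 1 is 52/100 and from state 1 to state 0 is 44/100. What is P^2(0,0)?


Computing P^2 by matrix multiplication.
P = [[0.4800, 0.5200], [0.4400, 0.5600]]
After raising P to the power 2:
P^2(0,0) = 0.4592

0.4592


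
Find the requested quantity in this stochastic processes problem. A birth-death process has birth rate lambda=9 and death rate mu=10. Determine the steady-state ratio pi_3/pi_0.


For birth-death process, pi_n/pi_0 = (lambda/mu)^n
= (9/10)^3
= 0.7290

0.7290


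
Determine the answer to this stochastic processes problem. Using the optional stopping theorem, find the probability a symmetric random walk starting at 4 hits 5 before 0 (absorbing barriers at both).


By optional stopping theorem: E(M at tau) = M(0) = 4
P(hit 5)*5 + P(hit 0)*0 = 4
P(hit 5) = (4 - 0)/(5 - 0) = 4/5 = 0.8000

0.8000


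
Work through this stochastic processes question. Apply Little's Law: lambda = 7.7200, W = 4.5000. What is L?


Little's Law: L = lambda * W
= 7.7200 * 4.5000
= 34.7400

34.7400


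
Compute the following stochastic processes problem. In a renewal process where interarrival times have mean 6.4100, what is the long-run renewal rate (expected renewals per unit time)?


Long-run renewal rate = 1/E(X)
= 1/6.4100
= 0.1560

0.1560


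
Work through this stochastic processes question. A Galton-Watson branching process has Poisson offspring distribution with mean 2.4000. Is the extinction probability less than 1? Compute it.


Since mu = 2.4000 > 1, extinction prob q < 1.
Solve s = exp(mu*(s-1)) iteratively.
q = 0.1214

0.1214


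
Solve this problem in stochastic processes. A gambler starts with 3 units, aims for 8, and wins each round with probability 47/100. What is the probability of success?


Gambler's ruin formula:
r = q/p = 0.5300/0.4700 = 1.1277
P(win) = (1 - r^i)/(1 - r^N)
= (1 - 1.1277^3)/(1 - 1.1277^8)
= 0.2687

0.2687


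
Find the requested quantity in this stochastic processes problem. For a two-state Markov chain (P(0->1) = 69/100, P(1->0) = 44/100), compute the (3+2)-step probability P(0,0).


P^5 = P^3 * P^2
Computing via matrix multiplication of the transition matrix.
Entry (0,0) of P^5 = 0.3894

0.3894


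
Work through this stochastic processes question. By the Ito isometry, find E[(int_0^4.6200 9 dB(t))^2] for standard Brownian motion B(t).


By Ito isometry: E[(int f dB)^2] = int f^2 dt
= 9^2 * 4.6200
= 81 * 4.6200 = 374.2200

374.2200


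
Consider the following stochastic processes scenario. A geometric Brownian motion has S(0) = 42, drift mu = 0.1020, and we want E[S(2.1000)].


E[S(t)] = S(0) * exp(mu * t)
= 42 * exp(0.1020 * 2.1000)
= 42 * 1.2389
= 52.0326

52.0326


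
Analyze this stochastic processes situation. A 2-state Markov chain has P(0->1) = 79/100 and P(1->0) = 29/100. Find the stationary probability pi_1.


Stationary distribution: pi_0 = p10/(p01+p10), pi_1 = p01/(p01+p10)
p01 = 0.7900, p10 = 0.2900
pi_1 = 0.7315

0.7315


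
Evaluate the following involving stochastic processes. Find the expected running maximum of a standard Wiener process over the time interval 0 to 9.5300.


E(max B(s)) = sqrt(2t/pi)
= sqrt(2*9.5300/pi)
= sqrt(6.0670)
= 2.4631

2.4631


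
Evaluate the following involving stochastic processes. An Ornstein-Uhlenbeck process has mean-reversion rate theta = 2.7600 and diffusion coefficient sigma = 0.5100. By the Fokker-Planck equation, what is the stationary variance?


Stationary variance = sigma^2 / (2*theta)
= 0.5100^2 / (2*2.7600)
= 0.2601 / 5.5200
= 0.0471

0.0471


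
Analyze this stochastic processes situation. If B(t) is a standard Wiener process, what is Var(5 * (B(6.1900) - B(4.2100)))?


Var(alpha*(B(t)-B(s))) = alpha^2 * (t-s)
= 5^2 * (6.1900 - 4.2100)
= 25 * 1.9800
= 49.5000

49.5000


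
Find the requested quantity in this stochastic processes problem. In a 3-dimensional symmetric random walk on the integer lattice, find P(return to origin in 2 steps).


P(return in 2 steps) = P(reverse first step) = 1/(2d)
= 1/6
= 0.1667

0.1667


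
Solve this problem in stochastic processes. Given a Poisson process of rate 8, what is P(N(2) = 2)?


P(N(t)=k) = (lambda*t)^k * exp(-lambda*t) / k!
lambda*t = 16
= 16^2 * exp(-16) / 2!
= 256 * 1.1254e-07 / 2
= 1.4405e-05

1.4405e-05


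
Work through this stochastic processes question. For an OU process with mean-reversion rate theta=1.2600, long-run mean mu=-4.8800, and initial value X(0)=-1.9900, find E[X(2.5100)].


E[X(t)] = mu + (X(0) - mu)*exp(-theta*t)
= -4.8800 + (-1.9900 - -4.8800)*exp(-1.2600*2.5100)
= -4.8800 + 2.8900 * 0.0423
= -4.7577

-4.7577


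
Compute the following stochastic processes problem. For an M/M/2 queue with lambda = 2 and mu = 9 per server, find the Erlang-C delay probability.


a = lambda/mu = 0.2222
rho = a/c = 0.1111
Erlang-C formula applied:
C(c,a) = 0.0222

0.0222


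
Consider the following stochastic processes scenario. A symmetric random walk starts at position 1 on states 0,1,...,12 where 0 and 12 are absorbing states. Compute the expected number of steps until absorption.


For symmetric RW on 0,...,N with absorbing barriers, E(i) = i*(N-i)
E(1) = 1 * 11 = 11

11


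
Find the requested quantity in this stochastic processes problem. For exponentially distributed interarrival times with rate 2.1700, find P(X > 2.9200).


P(X > t) = exp(-lambda * t)
= exp(-2.1700 * 2.9200)
= exp(-6.3364) = 0.0018

0.0018


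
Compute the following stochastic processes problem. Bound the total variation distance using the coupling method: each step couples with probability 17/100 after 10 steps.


TV distance bound <= (1-delta)^n
= (1 - 0.1700)^10
= 0.8300^10
= 0.1552

0.1552


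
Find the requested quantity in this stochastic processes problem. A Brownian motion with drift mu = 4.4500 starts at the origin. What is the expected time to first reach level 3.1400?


Expected first passage time = a/mu
= 3.1400/4.4500
= 0.7056

0.7056


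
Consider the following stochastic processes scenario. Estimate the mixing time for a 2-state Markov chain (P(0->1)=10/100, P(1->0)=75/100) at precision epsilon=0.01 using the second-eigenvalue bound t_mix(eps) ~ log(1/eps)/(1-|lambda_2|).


lambda_2 = |1 - p01 - p10| = |1 - 0.1000 - 0.7500| = 0.1500
t_mix ~ log(1/eps)/(1 - |lambda_2|)
= log(100)/(1 - 0.1500) = 4.6052/0.8500
= 5.4178

5.4178


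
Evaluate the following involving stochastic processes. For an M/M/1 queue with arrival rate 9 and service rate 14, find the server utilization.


rho = lambda/mu
= 9/14
= 0.6429

0.6429


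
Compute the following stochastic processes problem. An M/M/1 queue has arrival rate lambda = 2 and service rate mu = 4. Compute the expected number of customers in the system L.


rho = 2/4 = 0.5000
L = rho/(1-rho)
= 0.5000/0.5000
= 1.0000

1.0000


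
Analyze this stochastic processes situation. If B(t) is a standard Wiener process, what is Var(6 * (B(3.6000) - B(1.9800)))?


Var(alpha*(B(t)-B(s))) = alpha^2 * (t-s)
= 6^2 * (3.6000 - 1.9800)
= 36 * 1.6200
= 58.3200

58.3200


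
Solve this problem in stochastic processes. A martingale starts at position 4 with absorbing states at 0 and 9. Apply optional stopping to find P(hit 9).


By optional stopping theorem: E(M at tau) = M(0) = 4
P(hit 9)*9 + P(hit 0)*0 = 4
P(hit 9) = (4 - 0)/(9 - 0) = 4/9 = 0.4444

0.4444


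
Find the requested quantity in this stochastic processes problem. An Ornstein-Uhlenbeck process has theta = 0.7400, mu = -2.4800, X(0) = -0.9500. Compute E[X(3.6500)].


E[X(t)] = mu + (X(0) - mu)*exp(-theta*t)
= -2.4800 + (-0.9500 - -2.4800)*exp(-0.7400*3.6500)
= -2.4800 + 1.5300 * 0.0671
= -2.3773

-2.3773


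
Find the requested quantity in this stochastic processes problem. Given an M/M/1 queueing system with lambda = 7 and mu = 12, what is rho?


rho = lambda/mu
= 7/12
= 0.5833

0.5833


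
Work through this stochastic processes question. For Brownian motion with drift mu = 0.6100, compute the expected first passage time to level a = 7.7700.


Expected first passage time = a/mu
= 7.7700/0.6100
= 12.7377

12.7377


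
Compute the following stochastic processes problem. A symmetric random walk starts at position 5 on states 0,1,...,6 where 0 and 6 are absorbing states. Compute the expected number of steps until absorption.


For symmetric RW on 0,...,N with absorbing barriers, E(i) = i*(N-i)
E(5) = 5 * 1 = 5

5


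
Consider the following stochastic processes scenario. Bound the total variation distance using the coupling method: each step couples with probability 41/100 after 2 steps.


TV distance bound <= (1-delta)^n
= (1 - 0.4100)^2
= 0.5900^2
= 0.3481

0.3481


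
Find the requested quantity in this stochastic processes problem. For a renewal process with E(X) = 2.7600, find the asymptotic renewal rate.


Long-run renewal rate = 1/E(X)
= 1/2.7600
= 0.3623

0.3623


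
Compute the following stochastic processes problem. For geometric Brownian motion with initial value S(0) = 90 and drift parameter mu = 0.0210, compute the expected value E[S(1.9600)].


E[S(t)] = S(0) * exp(mu * t)
= 90 * exp(0.0210 * 1.9600)
= 90 * 1.0420
= 93.7817

93.7817


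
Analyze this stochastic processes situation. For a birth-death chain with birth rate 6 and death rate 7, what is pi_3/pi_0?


For birth-death process, pi_n/pi_0 = (lambda/mu)^n
= (6/7)^3
= 0.6297

0.6297


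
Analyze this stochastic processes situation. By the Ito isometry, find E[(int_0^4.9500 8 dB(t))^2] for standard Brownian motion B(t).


By Ito isometry: E[(int f dB)^2] = int f^2 dt
= 8^2 * 4.9500
= 64 * 4.9500 = 316.8000

316.8000


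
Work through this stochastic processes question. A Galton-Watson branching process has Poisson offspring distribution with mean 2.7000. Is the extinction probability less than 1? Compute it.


Since mu = 2.7000 > 1, extinction prob q < 1.
Solve s = exp(mu*(s-1)) iteratively.
q = 0.0844

0.0844


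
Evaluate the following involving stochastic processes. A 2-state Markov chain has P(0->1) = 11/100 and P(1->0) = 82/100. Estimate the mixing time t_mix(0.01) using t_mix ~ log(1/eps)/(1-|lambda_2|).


lambda_2 = |1 - p01 - p10| = |1 - 0.1100 - 0.8200| = 0.0700
t_mix ~ log(1/eps)/(1 - |lambda_2|)
= log(100)/(1 - 0.0700) = 4.6052/0.9300
= 4.9518

4.9518


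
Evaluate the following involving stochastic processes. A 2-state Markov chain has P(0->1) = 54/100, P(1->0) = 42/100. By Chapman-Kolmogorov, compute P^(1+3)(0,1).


P^4 = P^1 * P^3
Computing via matrix multiplication of the transition matrix.
Entry (0,1) of P^4 = 0.5625

0.5625


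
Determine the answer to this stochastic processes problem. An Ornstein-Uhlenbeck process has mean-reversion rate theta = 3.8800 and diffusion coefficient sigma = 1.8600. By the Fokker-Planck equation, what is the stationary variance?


Stationary variance = sigma^2 / (2*theta)
= 1.8600^2 / (2*3.8800)
= 3.4596 / 7.7600
= 0.4458

0.4458


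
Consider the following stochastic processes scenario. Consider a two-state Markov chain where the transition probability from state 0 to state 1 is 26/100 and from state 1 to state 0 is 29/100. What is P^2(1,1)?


Computing P^2 by matrix multiplication.
P = [[0.7400, 0.2600], [0.2900, 0.7100]]
After raising P to the power 2:
P^2(1,1) = 0.5795

0.5795


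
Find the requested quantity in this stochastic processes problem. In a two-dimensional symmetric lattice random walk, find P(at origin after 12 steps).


P = C(12,6)^2 / 4^12
= 924^2 / 16777216
= 853776 / 16777216
= 0.0509

0.0509


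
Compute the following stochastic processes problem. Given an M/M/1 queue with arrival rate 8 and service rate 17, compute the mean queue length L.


rho = 8/17 = 0.4706
L = rho/(1-rho)
= 0.4706/0.5294
= 0.8889

0.8889


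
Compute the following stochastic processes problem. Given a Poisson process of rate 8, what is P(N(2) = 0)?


P(N(t)=k) = (lambda*t)^k * exp(-lambda*t) / k!
lambda*t = 16
= 16^0 * exp(-16) / 0!
= 1 * 1.1254e-07 / 1
= 1.1254e-07

1.1254e-07


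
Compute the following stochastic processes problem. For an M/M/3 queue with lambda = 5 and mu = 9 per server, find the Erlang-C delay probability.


a = lambda/mu = 0.5556
rho = a/c = 0.1852
Erlang-C formula applied:
C(c,a) = 0.0201

0.0201


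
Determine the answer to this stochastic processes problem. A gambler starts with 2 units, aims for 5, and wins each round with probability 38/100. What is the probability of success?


Gambler's ruin formula:
r = q/p = 0.6200/0.3800 = 1.6316
P(win) = (1 - r^i)/(1 - r^N)
= (1 - 1.6316^2)/(1 - 1.6316^5)
= 0.1574

0.1574


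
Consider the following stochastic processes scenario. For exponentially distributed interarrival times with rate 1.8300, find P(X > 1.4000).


P(X > t) = exp(-lambda * t)
= exp(-1.8300 * 1.4000)
= exp(-2.5620) = 0.0772

0.0772


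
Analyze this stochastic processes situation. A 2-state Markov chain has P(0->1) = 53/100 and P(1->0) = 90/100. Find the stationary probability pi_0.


Stationary distribution: pi_0 = p10/(p01+p10), pi_1 = p01/(p01+p10)
p01 = 0.5300, p10 = 0.9000
pi_0 = 0.6294

0.6294


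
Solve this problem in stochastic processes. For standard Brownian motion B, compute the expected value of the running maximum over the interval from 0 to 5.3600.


E(max B(s)) = sqrt(2t/pi)
= sqrt(2*5.3600/pi)
= sqrt(3.4123)
= 1.8472

1.8472


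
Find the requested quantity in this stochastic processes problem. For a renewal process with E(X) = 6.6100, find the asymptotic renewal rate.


Long-run renewal rate = 1/E(X)
= 1/6.6100
= 0.1513

0.1513


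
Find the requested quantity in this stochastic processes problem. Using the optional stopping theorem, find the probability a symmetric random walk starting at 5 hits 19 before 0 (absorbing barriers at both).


By optional stopping theorem: E(M at tau) = M(0) = 5
P(hit 19)*19 + P(hit 0)*0 = 5
P(hit 19) = (5 - 0)/(19 - 0) = 5/19 = 0.2632

0.2632


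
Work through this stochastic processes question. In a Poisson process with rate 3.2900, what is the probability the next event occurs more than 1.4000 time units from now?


P(X > t) = exp(-lambda * t)
= exp(-3.2900 * 1.4000)
= exp(-4.6060) = 0.0100

0.0100


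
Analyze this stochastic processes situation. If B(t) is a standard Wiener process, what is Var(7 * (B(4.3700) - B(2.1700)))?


Var(alpha*(B(t)-B(s))) = alpha^2 * (t-s)
= 7^2 * (4.3700 - 2.1700)
= 49 * 2.2000
= 107.8000

107.8000


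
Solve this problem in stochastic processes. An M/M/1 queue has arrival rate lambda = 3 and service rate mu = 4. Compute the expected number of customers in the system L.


rho = 3/4 = 0.7500
L = rho/(1-rho)
= 0.7500/0.2500
= 3.0000

3.0000


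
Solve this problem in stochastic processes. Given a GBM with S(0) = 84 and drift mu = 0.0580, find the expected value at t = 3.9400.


E[S(t)] = S(0) * exp(mu * t)
= 84 * exp(0.0580 * 3.9400)
= 84 * 1.2567
= 105.5660

105.5660


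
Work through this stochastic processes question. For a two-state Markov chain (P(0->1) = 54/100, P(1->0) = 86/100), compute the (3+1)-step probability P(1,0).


P^4 = P^3 * P^1
Computing via matrix multiplication of the transition matrix.
Entry (1,0) of P^4 = 0.5986

0.5986


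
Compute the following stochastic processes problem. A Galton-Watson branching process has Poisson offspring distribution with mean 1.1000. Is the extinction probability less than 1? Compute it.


Since mu = 1.1000 > 1, extinction prob q < 1.
Solve s = exp(mu*(s-1)) iteratively.
q = 0.8239

0.8239


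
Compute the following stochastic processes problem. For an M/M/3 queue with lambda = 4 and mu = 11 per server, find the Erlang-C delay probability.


a = lambda/mu = 0.3636
rho = a/c = 0.1212
Erlang-C formula applied:
C(c,a) = 0.0063

0.0063


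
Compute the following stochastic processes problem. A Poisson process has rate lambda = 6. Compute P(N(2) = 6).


P(N(t)=k) = (lambda*t)^k * exp(-lambda*t) / k!
lambda*t = 12
= 12^6 * exp(-12) / 6!
= 2985984 * 6.1442e-06 / 720
= 0.0255

0.0255


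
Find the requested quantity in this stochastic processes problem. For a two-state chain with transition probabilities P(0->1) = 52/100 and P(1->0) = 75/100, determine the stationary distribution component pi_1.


Stationary distribution: pi_0 = p10/(p01+p10), pi_1 = p01/(p01+p10)
p01 = 0.5200, p10 = 0.7500
pi_1 = 0.4094

0.4094


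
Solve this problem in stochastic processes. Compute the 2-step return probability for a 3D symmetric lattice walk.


P(return in 2 steps) = P(reverse first step) = 1/(2d)
= 1/6
= 0.1667

0.1667


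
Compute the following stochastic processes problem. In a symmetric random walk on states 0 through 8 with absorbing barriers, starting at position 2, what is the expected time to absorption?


For symmetric RW on 0,...,N with absorbing barriers, E(i) = i*(N-i)
E(2) = 2 * 6 = 12

12


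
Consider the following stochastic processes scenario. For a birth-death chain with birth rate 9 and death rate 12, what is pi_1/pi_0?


For birth-death process, pi_n/pi_0 = (lambda/mu)^n
= (9/12)^1
= 0.7500

0.7500


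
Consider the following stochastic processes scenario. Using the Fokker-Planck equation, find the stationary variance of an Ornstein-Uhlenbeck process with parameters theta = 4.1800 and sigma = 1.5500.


Stationary variance = sigma^2 / (2*theta)
= 1.5500^2 / (2*4.1800)
= 2.4025 / 8.3600
= 0.2874

0.2874


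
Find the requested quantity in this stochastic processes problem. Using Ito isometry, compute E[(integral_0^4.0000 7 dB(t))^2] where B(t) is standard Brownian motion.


By Ito isometry: E[(int f dB)^2] = int f^2 dt
= 7^2 * 4.0000
= 49 * 4.0000 = 196.0000

196.0000


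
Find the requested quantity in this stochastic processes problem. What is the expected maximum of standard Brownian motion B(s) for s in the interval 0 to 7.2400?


E(max B(s)) = sqrt(2t/pi)
= sqrt(2*7.2400/pi)
= sqrt(4.6091)
= 2.1469

2.1469


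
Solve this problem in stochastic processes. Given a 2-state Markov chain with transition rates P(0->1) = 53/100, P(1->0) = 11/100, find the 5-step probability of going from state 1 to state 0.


Computing P^5 by matrix multiplication.
P = [[0.4700, 0.5300], [0.1100, 0.8900]]
After raising P to the power 5:
P^5(1,0) = 0.1708

0.1708


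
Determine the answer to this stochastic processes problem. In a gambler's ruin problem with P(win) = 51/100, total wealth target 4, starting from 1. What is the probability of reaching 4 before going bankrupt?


Gambler's ruin formula:
r = q/p = 0.4900/0.5100 = 0.9608
P(win) = (1 - r^i)/(1 - r^N)
= (1 - 0.9608^1)/(1 - 0.9608^4)
= 0.2652

0.2652


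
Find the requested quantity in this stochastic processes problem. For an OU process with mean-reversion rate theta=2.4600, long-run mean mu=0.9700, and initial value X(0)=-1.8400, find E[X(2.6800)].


E[X(t)] = mu + (X(0) - mu)*exp(-theta*t)
= 0.9700 + (-1.8400 - 0.9700)*exp(-2.4600*2.6800)
= 0.9700 + -2.8100 * 0.0014
= 0.9661

0.9661


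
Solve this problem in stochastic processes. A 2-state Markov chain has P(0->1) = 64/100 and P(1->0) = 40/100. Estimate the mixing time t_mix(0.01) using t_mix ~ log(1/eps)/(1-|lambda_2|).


lambda_2 = |1 - p01 - p10| = |1 - 0.6400 - 0.4000| = 0.0400
t_mix ~ log(1/eps)/(1 - |lambda_2|)
= log(100)/(1 - 0.0400) = 4.6052/0.9600
= 4.7971

4.7971


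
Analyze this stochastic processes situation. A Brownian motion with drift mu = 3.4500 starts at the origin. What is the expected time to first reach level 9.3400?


Expected first passage time = a/mu
= 9.3400/3.4500
= 2.7072

2.7072


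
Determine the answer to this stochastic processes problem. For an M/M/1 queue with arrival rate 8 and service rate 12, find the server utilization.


rho = lambda/mu
= 8/12
= 0.6667

0.6667


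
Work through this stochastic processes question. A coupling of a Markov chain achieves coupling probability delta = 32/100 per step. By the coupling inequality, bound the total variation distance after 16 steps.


TV distance bound <= (1-delta)^n
= (1 - 0.3200)^16
= 0.6800^16
= 0.0021

0.0021


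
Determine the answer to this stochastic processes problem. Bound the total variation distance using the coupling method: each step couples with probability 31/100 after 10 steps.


TV distance bound <= (1-delta)^n
= (1 - 0.3100)^10
= 0.6900^10
= 0.0245

0.0245


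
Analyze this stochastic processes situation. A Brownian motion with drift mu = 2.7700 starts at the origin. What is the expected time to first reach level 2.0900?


Expected first passage time = a/mu
= 2.0900/2.7700
= 0.7545

0.7545


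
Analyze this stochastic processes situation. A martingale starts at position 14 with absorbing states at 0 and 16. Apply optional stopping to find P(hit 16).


By optional stopping theorem: E(M at tau) = M(0) = 14
P(hit 16)*16 + P(hit 0)*0 = 14
P(hit 16) = (14 - 0)/(16 - 0) = 7/8 = 0.8750

0.8750


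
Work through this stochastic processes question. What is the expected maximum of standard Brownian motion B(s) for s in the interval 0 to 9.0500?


E(max B(s)) = sqrt(2t/pi)
= sqrt(2*9.0500/pi)
= sqrt(5.7614)
= 2.4003

2.4003


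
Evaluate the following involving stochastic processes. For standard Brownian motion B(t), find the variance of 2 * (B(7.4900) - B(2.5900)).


Var(alpha*(B(t)-B(s))) = alpha^2 * (t-s)
= 2^2 * (7.4900 - 2.5900)
= 4 * 4.9000
= 19.6000

19.6000


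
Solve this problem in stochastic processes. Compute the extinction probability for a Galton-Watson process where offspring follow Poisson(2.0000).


Since mu = 2.0000 > 1, extinction prob q < 1.
Solve s = exp(mu*(s-1)) iteratively.
q = 0.2032

0.2032


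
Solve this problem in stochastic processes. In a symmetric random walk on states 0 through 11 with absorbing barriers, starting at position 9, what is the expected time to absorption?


For symmetric RW on 0,...,N with absorbing barriers, E(i) = i*(N-i)
E(9) = 9 * 2 = 18

18


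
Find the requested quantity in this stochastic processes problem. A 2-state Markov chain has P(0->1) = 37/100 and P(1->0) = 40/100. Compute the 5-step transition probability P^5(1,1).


Computing P^5 by matrix multiplication.
P = [[0.6300, 0.3700], [0.4000, 0.6000]]
After raising P to the power 5:
P^5(1,1) = 0.4809

0.4809


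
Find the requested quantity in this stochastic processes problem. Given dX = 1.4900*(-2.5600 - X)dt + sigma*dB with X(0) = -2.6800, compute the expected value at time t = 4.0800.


E[X(t)] = mu + (X(0) - mu)*exp(-theta*t)
= -2.5600 + (-2.6800 - -2.5600)*exp(-1.4900*4.0800)
= -2.5600 + -0.1200 * 0.0023
= -2.5603

-2.5603


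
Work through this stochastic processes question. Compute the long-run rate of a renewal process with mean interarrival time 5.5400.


Long-run renewal rate = 1/E(X)
= 1/5.5400
= 0.1805

0.1805


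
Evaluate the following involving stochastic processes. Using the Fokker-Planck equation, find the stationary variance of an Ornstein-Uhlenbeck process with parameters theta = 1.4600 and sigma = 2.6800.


Stationary variance = sigma^2 / (2*theta)
= 2.6800^2 / (2*1.4600)
= 7.1824 / 2.9200
= 2.4597

2.4597


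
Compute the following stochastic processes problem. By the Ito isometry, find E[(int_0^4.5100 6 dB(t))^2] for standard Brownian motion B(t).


By Ito isometry: E[(int f dB)^2] = int f^2 dt
= 6^2 * 4.5100
= 36 * 4.5100 = 162.3600

162.3600


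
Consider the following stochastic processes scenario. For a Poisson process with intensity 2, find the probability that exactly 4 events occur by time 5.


P(N(t)=k) = (lambda*t)^k * exp(-lambda*t) / k!
lambda*t = 10
= 10^4 * exp(-10) / 4!
= 10000 * 4.5400e-05 / 24
= 0.0189

0.0189


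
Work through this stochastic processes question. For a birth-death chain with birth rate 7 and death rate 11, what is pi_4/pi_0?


For birth-death process, pi_n/pi_0 = (lambda/mu)^n
= (7/11)^4
= 0.1640

0.1640


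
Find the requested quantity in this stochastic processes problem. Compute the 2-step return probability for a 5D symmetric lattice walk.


P(return in 2 steps) = P(reverse first step) = 1/(2d)
= 1/10
= 0.1000

0.1000


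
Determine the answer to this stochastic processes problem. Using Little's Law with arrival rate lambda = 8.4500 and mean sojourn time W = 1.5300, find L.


Little's Law: L = lambda * W
= 8.4500 * 1.5300
= 12.9285

12.9285


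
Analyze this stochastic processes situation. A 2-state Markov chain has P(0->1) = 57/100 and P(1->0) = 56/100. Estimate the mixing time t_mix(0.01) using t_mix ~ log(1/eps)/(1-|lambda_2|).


lambda_2 = |1 - p01 - p10| = |1 - 0.5700 - 0.5600| = 0.1300
t_mix ~ log(1/eps)/(1 - |lambda_2|)
= log(100)/(1 - 0.1300) = 4.6052/0.8700
= 5.2933

5.2933


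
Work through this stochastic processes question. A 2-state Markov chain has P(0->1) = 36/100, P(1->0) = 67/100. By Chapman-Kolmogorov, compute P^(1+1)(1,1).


P^2 = P^1 * P^1
Computing via matrix multiplication of the transition matrix.
Entry (1,1) of P^2 = 0.3501

0.3501


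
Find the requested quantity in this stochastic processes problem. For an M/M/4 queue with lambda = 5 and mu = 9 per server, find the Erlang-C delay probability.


a = lambda/mu = 0.5556
rho = a/c = 0.1389
Erlang-C formula applied:
C(c,a) = 0.0026

0.0026


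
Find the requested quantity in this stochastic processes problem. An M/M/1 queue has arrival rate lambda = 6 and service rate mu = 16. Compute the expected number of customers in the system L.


rho = 6/16 = 0.3750
L = rho/(1-rho)
= 0.3750/0.6250
= 0.6000

0.6000


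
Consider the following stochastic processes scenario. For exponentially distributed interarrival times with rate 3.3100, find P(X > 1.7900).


P(X > t) = exp(-lambda * t)
= exp(-3.3100 * 1.7900)
= exp(-5.9249) = 0.0027

0.0027


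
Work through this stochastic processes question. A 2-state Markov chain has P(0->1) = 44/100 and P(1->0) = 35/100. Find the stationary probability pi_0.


Stationary distribution: pi_0 = p10/(p01+p10), pi_1 = p01/(p01+p10)
p01 = 0.4400, p10 = 0.3500
pi_0 = 0.4430

0.4430


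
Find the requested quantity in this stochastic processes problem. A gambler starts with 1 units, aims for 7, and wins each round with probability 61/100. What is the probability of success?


Gambler's ruin formula:
r = q/p = 0.3900/0.6100 = 0.6393
P(win) = (1 - r^i)/(1 - r^N)
= (1 - 0.6393^1)/(1 - 0.6393^7)
= 0.3771

0.3771


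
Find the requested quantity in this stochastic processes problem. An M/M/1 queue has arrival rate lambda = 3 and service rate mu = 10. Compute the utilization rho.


rho = lambda/mu
= 3/10
= 0.3000

0.3000


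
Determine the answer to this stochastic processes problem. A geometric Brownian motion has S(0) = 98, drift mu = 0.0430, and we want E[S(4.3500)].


E[S(t)] = S(0) * exp(mu * t)
= 98 * exp(0.0430 * 4.3500)
= 98 * 1.2057
= 118.1574

118.1574


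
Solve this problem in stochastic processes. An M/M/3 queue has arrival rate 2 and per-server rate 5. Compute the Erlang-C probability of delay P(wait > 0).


a = lambda/mu = 0.4000
rho = a/c = 0.1333
Erlang-C formula applied:
C(c,a) = 0.0082

0.0082


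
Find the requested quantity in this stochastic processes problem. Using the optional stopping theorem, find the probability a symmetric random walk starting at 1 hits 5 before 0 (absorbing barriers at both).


By optional stopping theorem: E(M at tau) = M(0) = 1
P(hit 5)*5 + P(hit 0)*0 = 1
P(hit 5) = (1 - 0)/(5 - 0) = 1/5 = 0.2000

0.2000


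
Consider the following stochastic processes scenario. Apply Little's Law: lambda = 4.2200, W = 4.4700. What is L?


Little's Law: L = lambda * W
= 4.2200 * 4.4700
= 18.8634

18.8634


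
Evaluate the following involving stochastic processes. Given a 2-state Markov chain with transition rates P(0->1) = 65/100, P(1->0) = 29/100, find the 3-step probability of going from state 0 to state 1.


Computing P^3 by matrix multiplication.
P = [[0.3500, 0.6500], [0.2900, 0.7100]]
After raising P to the power 3:
P^3(0,1) = 0.6913

0.6913


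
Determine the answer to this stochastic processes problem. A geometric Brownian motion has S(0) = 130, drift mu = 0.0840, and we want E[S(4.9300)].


E[S(t)] = S(0) * exp(mu * t)
= 130 * exp(0.0840 * 4.9300)
= 130 * 1.5130
= 196.6950

196.6950


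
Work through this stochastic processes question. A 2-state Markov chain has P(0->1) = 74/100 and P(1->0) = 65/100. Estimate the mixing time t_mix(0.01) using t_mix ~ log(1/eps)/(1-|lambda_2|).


lambda_2 = |1 - p01 - p10| = |1 - 0.7400 - 0.6500| = 0.3900
t_mix ~ log(1/eps)/(1 - |lambda_2|)
= log(100)/(1 - 0.3900) = 4.6052/0.6100
= 7.5495

7.5495


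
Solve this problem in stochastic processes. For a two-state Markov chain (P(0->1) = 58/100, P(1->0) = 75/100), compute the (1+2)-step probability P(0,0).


P^3 = P^1 * P^2
Computing via matrix multiplication of the transition matrix.
Entry (0,0) of P^3 = 0.5482

0.5482


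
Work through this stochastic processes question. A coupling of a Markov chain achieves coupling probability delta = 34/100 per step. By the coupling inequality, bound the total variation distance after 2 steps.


TV distance bound <= (1-delta)^n
= (1 - 0.3400)^2
= 0.6600^2
= 0.4356

0.4356


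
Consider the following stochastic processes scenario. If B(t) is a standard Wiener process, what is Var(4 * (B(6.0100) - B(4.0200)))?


Var(alpha*(B(t)-B(s))) = alpha^2 * (t-s)
= 4^2 * (6.0100 - 4.0200)
= 16 * 1.9900
= 31.8400

31.8400


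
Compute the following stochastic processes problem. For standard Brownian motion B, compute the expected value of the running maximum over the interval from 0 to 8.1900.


E(max B(s)) = sqrt(2t/pi)
= sqrt(2*8.1900/pi)
= sqrt(5.2139)
= 2.2834

2.2834


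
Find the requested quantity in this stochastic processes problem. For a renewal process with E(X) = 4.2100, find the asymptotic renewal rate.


Long-run renewal rate = 1/E(X)
= 1/4.2100
= 0.2375

0.2375


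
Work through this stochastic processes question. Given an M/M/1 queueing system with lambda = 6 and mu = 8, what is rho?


rho = lambda/mu
= 6/8
= 0.7500

0.7500


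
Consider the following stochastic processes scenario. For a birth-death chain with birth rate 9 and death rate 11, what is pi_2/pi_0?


For birth-death process, pi_n/pi_0 = (lambda/mu)^n
= (9/11)^2
= 0.6694

0.6694


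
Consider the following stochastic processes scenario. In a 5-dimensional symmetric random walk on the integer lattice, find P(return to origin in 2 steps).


P(return in 2 steps) = P(reverse first step) = 1/(2d)
= 1/10
= 0.1000

0.1000


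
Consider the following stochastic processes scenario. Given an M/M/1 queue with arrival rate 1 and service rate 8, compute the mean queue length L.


rho = 1/8 = 0.1250
L = rho/(1-rho)
= 0.1250/0.8750
= 0.1429

0.1429
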